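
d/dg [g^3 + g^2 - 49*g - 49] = 3*g^2 + 2*g - 49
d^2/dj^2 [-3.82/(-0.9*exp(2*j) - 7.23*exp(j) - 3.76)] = (3.82*(1.8*exp(j) + 7.23)*(3.6*exp(j) + 14.46)*exp(j) - (13.752*exp(j) + 27.6186)*(0.9*exp(2*j) + 7.23*exp(j) + 3.76))*exp(j)/(0.9*exp(2*j) + 7.23*exp(j) + 3.76)^3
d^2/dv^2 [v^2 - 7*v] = 2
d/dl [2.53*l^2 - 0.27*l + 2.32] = 5.06*l - 0.27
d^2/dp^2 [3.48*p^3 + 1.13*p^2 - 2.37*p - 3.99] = 20.88*p + 2.26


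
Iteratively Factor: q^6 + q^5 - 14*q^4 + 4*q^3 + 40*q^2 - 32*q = (q)*(q^5 + q^4 - 14*q^3 + 4*q^2 + 40*q - 32) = q*(q + 4)*(q^4 - 3*q^3 - 2*q^2 + 12*q - 8) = q*(q + 2)*(q + 4)*(q^3 - 5*q^2 + 8*q - 4) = q*(q - 1)*(q + 2)*(q + 4)*(q^2 - 4*q + 4) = q*(q - 2)*(q - 1)*(q + 2)*(q + 4)*(q - 2)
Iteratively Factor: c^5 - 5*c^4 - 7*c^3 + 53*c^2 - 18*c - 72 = (c - 2)*(c^4 - 3*c^3 - 13*c^2 + 27*c + 36) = (c - 3)*(c - 2)*(c^3 - 13*c - 12) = (c - 3)*(c - 2)*(c + 1)*(c^2 - c - 12) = (c - 4)*(c - 3)*(c - 2)*(c + 1)*(c + 3)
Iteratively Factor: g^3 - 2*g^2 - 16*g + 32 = (g - 2)*(g^2 - 16) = (g - 2)*(g + 4)*(g - 4)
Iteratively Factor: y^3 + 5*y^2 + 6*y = (y)*(y^2 + 5*y + 6) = y*(y + 2)*(y + 3)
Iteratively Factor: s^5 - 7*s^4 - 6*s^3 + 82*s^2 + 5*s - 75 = (s - 1)*(s^4 - 6*s^3 - 12*s^2 + 70*s + 75) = (s - 5)*(s - 1)*(s^3 - s^2 - 17*s - 15) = (s - 5)*(s - 1)*(s + 1)*(s^2 - 2*s - 15) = (s - 5)*(s - 1)*(s + 1)*(s + 3)*(s - 5)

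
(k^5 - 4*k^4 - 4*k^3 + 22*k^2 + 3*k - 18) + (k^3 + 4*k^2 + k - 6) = k^5 - 4*k^4 - 3*k^3 + 26*k^2 + 4*k - 24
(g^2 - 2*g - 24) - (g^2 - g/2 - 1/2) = -3*g/2 - 47/2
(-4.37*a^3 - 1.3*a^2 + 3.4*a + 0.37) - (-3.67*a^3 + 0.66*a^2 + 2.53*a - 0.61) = -0.7*a^3 - 1.96*a^2 + 0.87*a + 0.98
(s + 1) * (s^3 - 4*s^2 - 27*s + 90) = s^4 - 3*s^3 - 31*s^2 + 63*s + 90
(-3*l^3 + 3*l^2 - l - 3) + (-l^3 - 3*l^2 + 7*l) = -4*l^3 + 6*l - 3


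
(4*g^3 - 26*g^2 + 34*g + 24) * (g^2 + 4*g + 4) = 4*g^5 - 10*g^4 - 54*g^3 + 56*g^2 + 232*g + 96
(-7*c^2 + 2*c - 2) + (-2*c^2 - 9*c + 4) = -9*c^2 - 7*c + 2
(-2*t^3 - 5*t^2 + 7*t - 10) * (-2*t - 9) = 4*t^4 + 28*t^3 + 31*t^2 - 43*t + 90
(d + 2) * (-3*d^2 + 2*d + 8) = -3*d^3 - 4*d^2 + 12*d + 16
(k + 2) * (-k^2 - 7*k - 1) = -k^3 - 9*k^2 - 15*k - 2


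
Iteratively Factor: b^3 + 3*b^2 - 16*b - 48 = (b + 3)*(b^2 - 16) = (b + 3)*(b + 4)*(b - 4)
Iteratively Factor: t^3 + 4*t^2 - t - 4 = (t + 1)*(t^2 + 3*t - 4) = (t + 1)*(t + 4)*(t - 1)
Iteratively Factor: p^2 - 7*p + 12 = (p - 3)*(p - 4)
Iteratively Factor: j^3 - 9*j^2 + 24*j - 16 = (j - 4)*(j^2 - 5*j + 4) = (j - 4)*(j - 1)*(j - 4)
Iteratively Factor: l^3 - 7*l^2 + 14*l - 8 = (l - 1)*(l^2 - 6*l + 8) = (l - 2)*(l - 1)*(l - 4)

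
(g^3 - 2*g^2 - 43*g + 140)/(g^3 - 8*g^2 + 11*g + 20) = (g + 7)/(g + 1)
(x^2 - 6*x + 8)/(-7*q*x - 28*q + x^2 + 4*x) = (-x^2 + 6*x - 8)/(7*q*x + 28*q - x^2 - 4*x)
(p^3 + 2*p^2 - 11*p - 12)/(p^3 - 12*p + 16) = (p^2 - 2*p - 3)/(p^2 - 4*p + 4)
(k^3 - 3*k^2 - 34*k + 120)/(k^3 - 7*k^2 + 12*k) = (k^2 + k - 30)/(k*(k - 3))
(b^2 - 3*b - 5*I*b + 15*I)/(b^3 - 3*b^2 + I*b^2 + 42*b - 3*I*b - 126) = (b - 5*I)/(b^2 + I*b + 42)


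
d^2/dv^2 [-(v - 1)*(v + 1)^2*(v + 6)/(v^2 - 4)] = 2*(-v^6 + 12*v^4 - 21*v^3 - 138*v^2 - 252*v - 56)/(v^6 - 12*v^4 + 48*v^2 - 64)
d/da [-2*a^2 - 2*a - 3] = -4*a - 2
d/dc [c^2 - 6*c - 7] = 2*c - 6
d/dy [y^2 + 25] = 2*y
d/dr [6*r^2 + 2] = 12*r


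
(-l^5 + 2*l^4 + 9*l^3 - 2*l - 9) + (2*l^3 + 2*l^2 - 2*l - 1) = -l^5 + 2*l^4 + 11*l^3 + 2*l^2 - 4*l - 10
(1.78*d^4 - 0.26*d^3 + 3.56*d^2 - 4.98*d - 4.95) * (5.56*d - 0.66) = 9.8968*d^5 - 2.6204*d^4 + 19.9652*d^3 - 30.0384*d^2 - 24.2352*d + 3.267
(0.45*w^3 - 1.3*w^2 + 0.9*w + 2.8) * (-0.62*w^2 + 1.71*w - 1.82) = -0.279*w^5 + 1.5755*w^4 - 3.6*w^3 + 2.169*w^2 + 3.15*w - 5.096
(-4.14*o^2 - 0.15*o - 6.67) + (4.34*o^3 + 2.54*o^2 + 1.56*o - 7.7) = 4.34*o^3 - 1.6*o^2 + 1.41*o - 14.37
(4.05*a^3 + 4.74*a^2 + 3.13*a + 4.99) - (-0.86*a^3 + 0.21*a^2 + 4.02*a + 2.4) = 4.91*a^3 + 4.53*a^2 - 0.89*a + 2.59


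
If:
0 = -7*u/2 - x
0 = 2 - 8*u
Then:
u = 1/4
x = -7/8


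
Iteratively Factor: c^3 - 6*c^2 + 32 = (c - 4)*(c^2 - 2*c - 8) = (c - 4)*(c + 2)*(c - 4)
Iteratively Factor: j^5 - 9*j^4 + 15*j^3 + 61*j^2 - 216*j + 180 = (j - 2)*(j^4 - 7*j^3 + j^2 + 63*j - 90) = (j - 2)*(j + 3)*(j^3 - 10*j^2 + 31*j - 30) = (j - 3)*(j - 2)*(j + 3)*(j^2 - 7*j + 10) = (j - 3)*(j - 2)^2*(j + 3)*(j - 5)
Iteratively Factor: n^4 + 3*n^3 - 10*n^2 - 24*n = (n - 3)*(n^3 + 6*n^2 + 8*n) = (n - 3)*(n + 4)*(n^2 + 2*n) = (n - 3)*(n + 2)*(n + 4)*(n)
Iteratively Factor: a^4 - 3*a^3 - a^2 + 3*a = (a - 3)*(a^3 - a) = a*(a - 3)*(a^2 - 1) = a*(a - 3)*(a - 1)*(a + 1)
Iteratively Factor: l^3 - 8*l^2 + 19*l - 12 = (l - 1)*(l^2 - 7*l + 12) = (l - 4)*(l - 1)*(l - 3)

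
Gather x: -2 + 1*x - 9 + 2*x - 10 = 3*x - 21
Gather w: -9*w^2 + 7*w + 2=-9*w^2 + 7*w + 2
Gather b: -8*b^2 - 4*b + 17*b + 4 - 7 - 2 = -8*b^2 + 13*b - 5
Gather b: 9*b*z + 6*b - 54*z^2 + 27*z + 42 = b*(9*z + 6) - 54*z^2 + 27*z + 42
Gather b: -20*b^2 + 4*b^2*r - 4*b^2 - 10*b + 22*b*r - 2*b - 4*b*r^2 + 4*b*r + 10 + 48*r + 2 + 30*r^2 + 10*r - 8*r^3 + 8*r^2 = b^2*(4*r - 24) + b*(-4*r^2 + 26*r - 12) - 8*r^3 + 38*r^2 + 58*r + 12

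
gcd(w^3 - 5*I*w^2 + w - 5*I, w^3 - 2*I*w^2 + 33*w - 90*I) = w - 5*I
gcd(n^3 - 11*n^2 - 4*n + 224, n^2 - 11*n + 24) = n - 8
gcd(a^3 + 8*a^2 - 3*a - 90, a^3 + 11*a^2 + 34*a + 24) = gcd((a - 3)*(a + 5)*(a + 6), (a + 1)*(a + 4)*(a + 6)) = a + 6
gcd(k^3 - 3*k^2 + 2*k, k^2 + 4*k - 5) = k - 1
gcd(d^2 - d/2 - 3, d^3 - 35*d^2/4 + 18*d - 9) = d - 2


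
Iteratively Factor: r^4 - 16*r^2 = (r)*(r^3 - 16*r) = r*(r - 4)*(r^2 + 4*r) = r^2*(r - 4)*(r + 4)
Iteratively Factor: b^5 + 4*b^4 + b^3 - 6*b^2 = (b + 2)*(b^4 + 2*b^3 - 3*b^2) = (b + 2)*(b + 3)*(b^3 - b^2) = b*(b + 2)*(b + 3)*(b^2 - b) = b^2*(b + 2)*(b + 3)*(b - 1)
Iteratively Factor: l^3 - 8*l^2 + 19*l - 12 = (l - 1)*(l^2 - 7*l + 12) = (l - 3)*(l - 1)*(l - 4)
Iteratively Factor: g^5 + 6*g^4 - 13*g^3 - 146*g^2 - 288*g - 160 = (g + 2)*(g^4 + 4*g^3 - 21*g^2 - 104*g - 80) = (g + 2)*(g + 4)*(g^3 - 21*g - 20) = (g + 2)*(g + 4)^2*(g^2 - 4*g - 5) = (g + 1)*(g + 2)*(g + 4)^2*(g - 5)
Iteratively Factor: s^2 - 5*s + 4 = (s - 1)*(s - 4)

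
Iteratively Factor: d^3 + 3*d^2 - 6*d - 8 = (d + 1)*(d^2 + 2*d - 8) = (d + 1)*(d + 4)*(d - 2)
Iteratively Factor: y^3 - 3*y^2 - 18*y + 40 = (y - 2)*(y^2 - y - 20) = (y - 2)*(y + 4)*(y - 5)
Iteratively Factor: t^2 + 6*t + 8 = (t + 4)*(t + 2)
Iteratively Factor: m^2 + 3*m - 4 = (m + 4)*(m - 1)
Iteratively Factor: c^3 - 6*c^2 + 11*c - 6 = (c - 2)*(c^2 - 4*c + 3) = (c - 3)*(c - 2)*(c - 1)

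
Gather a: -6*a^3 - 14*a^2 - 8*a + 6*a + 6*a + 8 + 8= -6*a^3 - 14*a^2 + 4*a + 16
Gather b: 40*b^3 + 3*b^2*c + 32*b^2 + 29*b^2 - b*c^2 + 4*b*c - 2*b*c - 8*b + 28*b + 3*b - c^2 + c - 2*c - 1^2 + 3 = 40*b^3 + b^2*(3*c + 61) + b*(-c^2 + 2*c + 23) - c^2 - c + 2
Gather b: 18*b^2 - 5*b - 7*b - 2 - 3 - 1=18*b^2 - 12*b - 6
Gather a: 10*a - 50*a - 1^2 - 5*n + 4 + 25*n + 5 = -40*a + 20*n + 8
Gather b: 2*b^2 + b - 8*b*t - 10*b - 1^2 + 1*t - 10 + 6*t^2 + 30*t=2*b^2 + b*(-8*t - 9) + 6*t^2 + 31*t - 11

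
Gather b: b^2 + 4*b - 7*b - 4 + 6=b^2 - 3*b + 2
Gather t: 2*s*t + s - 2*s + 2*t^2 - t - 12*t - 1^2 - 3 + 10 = -s + 2*t^2 + t*(2*s - 13) + 6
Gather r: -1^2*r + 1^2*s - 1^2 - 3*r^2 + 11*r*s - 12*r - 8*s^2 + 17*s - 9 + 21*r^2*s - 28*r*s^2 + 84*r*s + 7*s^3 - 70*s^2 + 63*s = r^2*(21*s - 3) + r*(-28*s^2 + 95*s - 13) + 7*s^3 - 78*s^2 + 81*s - 10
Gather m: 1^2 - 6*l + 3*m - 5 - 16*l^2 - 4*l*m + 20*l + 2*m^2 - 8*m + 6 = -16*l^2 + 14*l + 2*m^2 + m*(-4*l - 5) + 2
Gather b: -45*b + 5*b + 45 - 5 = 40 - 40*b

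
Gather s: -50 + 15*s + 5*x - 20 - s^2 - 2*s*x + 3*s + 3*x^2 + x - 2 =-s^2 + s*(18 - 2*x) + 3*x^2 + 6*x - 72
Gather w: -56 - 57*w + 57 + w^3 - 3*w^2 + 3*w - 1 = w^3 - 3*w^2 - 54*w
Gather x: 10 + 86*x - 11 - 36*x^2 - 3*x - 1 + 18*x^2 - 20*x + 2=-18*x^2 + 63*x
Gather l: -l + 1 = 1 - l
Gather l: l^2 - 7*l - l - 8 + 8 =l^2 - 8*l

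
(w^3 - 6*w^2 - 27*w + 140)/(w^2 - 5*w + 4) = (w^2 - 2*w - 35)/(w - 1)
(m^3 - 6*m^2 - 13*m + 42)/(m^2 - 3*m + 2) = (m^2 - 4*m - 21)/(m - 1)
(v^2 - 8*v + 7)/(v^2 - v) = (v - 7)/v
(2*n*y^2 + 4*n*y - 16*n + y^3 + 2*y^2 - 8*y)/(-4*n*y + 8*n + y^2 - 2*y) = (2*n*y + 8*n + y^2 + 4*y)/(-4*n + y)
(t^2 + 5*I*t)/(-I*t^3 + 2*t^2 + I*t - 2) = t*(I*t - 5)/(t^3 + 2*I*t^2 - t - 2*I)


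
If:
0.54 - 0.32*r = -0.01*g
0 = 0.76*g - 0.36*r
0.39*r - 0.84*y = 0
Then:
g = 0.81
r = 1.71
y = 0.80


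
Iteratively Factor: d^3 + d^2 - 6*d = (d - 2)*(d^2 + 3*d) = d*(d - 2)*(d + 3)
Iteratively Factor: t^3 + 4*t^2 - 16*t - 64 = (t + 4)*(t^2 - 16) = (t + 4)^2*(t - 4)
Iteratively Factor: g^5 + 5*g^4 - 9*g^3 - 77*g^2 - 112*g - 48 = (g + 1)*(g^4 + 4*g^3 - 13*g^2 - 64*g - 48) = (g + 1)*(g + 4)*(g^3 - 13*g - 12) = (g - 4)*(g + 1)*(g + 4)*(g^2 + 4*g + 3) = (g - 4)*(g + 1)^2*(g + 4)*(g + 3)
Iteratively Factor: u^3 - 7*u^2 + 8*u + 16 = (u - 4)*(u^2 - 3*u - 4) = (u - 4)^2*(u + 1)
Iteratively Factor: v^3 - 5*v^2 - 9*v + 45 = (v - 5)*(v^2 - 9) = (v - 5)*(v - 3)*(v + 3)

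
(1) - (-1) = 2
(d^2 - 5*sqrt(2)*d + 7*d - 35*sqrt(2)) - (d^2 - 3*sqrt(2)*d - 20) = -2*sqrt(2)*d + 7*d - 35*sqrt(2) + 20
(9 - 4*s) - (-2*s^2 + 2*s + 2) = 2*s^2 - 6*s + 7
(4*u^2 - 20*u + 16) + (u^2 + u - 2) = 5*u^2 - 19*u + 14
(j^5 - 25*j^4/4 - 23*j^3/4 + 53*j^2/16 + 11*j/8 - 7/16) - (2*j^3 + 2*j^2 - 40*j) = j^5 - 25*j^4/4 - 31*j^3/4 + 21*j^2/16 + 331*j/8 - 7/16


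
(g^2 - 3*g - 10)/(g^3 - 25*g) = (g + 2)/(g*(g + 5))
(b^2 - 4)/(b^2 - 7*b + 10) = (b + 2)/(b - 5)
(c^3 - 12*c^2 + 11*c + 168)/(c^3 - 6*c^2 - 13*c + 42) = (c - 8)/(c - 2)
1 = 1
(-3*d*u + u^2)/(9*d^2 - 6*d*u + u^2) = u/(-3*d + u)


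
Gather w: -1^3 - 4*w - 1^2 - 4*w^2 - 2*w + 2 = -4*w^2 - 6*w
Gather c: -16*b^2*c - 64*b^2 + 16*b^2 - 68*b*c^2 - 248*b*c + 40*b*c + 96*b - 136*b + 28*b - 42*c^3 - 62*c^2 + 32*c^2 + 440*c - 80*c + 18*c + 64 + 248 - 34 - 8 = -48*b^2 - 12*b - 42*c^3 + c^2*(-68*b - 30) + c*(-16*b^2 - 208*b + 378) + 270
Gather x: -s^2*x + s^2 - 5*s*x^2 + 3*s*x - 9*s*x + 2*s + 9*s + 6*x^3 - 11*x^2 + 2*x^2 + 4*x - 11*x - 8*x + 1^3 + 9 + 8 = s^2 + 11*s + 6*x^3 + x^2*(-5*s - 9) + x*(-s^2 - 6*s - 15) + 18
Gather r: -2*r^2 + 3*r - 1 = -2*r^2 + 3*r - 1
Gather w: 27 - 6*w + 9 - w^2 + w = -w^2 - 5*w + 36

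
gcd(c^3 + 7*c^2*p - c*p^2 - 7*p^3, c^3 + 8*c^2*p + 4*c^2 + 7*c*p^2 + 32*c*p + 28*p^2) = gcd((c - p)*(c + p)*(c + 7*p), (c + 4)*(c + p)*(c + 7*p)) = c^2 + 8*c*p + 7*p^2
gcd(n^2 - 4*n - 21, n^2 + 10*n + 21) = n + 3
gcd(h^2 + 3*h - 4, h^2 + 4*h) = h + 4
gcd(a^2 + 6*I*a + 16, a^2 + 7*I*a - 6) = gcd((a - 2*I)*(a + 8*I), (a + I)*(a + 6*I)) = 1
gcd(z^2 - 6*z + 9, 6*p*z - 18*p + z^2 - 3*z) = z - 3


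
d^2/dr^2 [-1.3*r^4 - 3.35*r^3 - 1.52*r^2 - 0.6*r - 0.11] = -15.6*r^2 - 20.1*r - 3.04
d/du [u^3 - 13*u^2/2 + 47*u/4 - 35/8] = 3*u^2 - 13*u + 47/4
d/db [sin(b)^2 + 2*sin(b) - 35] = 2*(sin(b) + 1)*cos(b)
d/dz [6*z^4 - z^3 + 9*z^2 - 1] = 3*z*(8*z^2 - z + 6)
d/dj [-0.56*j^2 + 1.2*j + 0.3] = 1.2 - 1.12*j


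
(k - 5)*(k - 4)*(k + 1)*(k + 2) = k^4 - 6*k^3 - 5*k^2 + 42*k + 40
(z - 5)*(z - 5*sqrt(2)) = z^2 - 5*sqrt(2)*z - 5*z + 25*sqrt(2)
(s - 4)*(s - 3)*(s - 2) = s^3 - 9*s^2 + 26*s - 24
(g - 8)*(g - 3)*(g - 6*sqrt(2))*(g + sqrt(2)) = g^4 - 11*g^3 - 5*sqrt(2)*g^3 + 12*g^2 + 55*sqrt(2)*g^2 - 120*sqrt(2)*g + 132*g - 288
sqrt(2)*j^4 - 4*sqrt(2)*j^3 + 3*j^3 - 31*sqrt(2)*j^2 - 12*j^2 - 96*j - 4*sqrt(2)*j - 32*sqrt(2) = (j - 8)*(j + 4)*(j + sqrt(2))*(sqrt(2)*j + 1)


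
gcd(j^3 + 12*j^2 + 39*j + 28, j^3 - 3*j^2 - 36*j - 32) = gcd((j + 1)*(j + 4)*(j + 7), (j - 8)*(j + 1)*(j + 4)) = j^2 + 5*j + 4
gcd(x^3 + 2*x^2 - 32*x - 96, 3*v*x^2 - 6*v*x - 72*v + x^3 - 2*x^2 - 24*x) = x^2 - 2*x - 24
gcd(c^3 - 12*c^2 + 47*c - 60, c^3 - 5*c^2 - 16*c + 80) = c^2 - 9*c + 20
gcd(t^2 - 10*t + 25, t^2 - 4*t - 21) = 1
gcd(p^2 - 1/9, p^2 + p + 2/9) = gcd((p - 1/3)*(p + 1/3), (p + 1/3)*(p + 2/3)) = p + 1/3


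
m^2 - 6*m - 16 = (m - 8)*(m + 2)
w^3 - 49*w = w*(w - 7)*(w + 7)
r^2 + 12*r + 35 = (r + 5)*(r + 7)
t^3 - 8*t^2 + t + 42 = (t - 7)*(t - 3)*(t + 2)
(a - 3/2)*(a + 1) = a^2 - a/2 - 3/2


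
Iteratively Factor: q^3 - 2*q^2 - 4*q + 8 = (q + 2)*(q^2 - 4*q + 4) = (q - 2)*(q + 2)*(q - 2)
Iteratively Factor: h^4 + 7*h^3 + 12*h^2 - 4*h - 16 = (h - 1)*(h^3 + 8*h^2 + 20*h + 16) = (h - 1)*(h + 2)*(h^2 + 6*h + 8) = (h - 1)*(h + 2)^2*(h + 4)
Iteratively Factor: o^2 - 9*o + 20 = (o - 4)*(o - 5)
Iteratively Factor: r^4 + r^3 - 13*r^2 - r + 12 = (r + 1)*(r^3 - 13*r + 12) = (r - 3)*(r + 1)*(r^2 + 3*r - 4) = (r - 3)*(r + 1)*(r + 4)*(r - 1)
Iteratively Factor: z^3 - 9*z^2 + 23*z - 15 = (z - 1)*(z^2 - 8*z + 15) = (z - 5)*(z - 1)*(z - 3)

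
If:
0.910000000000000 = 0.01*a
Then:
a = 91.00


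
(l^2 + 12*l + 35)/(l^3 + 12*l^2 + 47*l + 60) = (l + 7)/(l^2 + 7*l + 12)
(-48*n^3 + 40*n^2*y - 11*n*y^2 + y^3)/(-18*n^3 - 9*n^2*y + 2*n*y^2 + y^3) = (16*n^2 - 8*n*y + y^2)/(6*n^2 + 5*n*y + y^2)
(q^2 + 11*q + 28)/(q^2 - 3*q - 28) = (q + 7)/(q - 7)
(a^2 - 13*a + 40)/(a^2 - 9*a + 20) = (a - 8)/(a - 4)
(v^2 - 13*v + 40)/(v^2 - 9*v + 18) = (v^2 - 13*v + 40)/(v^2 - 9*v + 18)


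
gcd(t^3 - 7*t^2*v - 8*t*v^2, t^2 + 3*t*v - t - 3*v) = 1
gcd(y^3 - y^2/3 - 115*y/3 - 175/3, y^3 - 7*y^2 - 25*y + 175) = y^2 - 2*y - 35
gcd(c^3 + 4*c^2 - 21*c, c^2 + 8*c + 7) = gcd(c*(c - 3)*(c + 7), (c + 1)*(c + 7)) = c + 7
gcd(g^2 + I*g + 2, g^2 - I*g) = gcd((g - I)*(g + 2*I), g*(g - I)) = g - I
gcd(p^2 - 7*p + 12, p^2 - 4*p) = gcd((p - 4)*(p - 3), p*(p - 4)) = p - 4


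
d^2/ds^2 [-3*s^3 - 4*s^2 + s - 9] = -18*s - 8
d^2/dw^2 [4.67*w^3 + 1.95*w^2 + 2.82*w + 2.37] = 28.02*w + 3.9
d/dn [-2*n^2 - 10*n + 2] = -4*n - 10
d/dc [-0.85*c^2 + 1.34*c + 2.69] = 1.34 - 1.7*c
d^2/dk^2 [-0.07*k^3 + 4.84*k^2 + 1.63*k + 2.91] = 9.68 - 0.42*k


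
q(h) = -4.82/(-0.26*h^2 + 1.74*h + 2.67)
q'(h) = -4.82*(0.52*h - 1.74)/(-0.26*h^2 + 1.74*h + 2.67)^2 = (8.3868 - 2.5064*h)/(-0.26*h^2 + 1.74*h + 2.67)^2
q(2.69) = -0.88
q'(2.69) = 0.05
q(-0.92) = -5.68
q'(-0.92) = 14.83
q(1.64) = -1.00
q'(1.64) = 0.18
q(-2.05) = 2.42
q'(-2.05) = 3.42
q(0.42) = -1.44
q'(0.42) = 0.65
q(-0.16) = -2.02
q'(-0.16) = 1.54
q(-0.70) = -3.64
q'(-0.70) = 5.78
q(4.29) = -0.90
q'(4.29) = -0.08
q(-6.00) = 0.28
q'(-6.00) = 0.08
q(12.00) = 0.35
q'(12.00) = -0.11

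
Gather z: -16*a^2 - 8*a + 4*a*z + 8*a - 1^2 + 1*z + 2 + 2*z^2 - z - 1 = -16*a^2 + 4*a*z + 2*z^2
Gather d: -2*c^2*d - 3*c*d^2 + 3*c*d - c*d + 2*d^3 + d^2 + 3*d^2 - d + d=2*d^3 + d^2*(4 - 3*c) + d*(-2*c^2 + 2*c)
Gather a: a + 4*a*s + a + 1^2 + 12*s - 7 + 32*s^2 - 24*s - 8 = a*(4*s + 2) + 32*s^2 - 12*s - 14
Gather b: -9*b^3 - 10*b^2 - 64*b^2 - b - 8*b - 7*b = -9*b^3 - 74*b^2 - 16*b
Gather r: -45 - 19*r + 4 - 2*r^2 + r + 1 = -2*r^2 - 18*r - 40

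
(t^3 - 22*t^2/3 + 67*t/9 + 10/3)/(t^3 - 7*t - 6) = (-9*t^3 + 66*t^2 - 67*t - 30)/(9*(-t^3 + 7*t + 6))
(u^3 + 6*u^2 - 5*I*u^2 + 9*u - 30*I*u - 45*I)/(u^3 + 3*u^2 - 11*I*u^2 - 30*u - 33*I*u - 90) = (u + 3)/(u - 6*I)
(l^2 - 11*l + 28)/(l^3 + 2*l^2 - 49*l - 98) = (l - 4)/(l^2 + 9*l + 14)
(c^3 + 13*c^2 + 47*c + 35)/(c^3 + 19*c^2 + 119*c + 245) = (c + 1)/(c + 7)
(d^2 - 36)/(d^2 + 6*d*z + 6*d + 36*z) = (d - 6)/(d + 6*z)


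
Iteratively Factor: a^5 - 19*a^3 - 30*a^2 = (a)*(a^4 - 19*a^2 - 30*a) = a*(a - 5)*(a^3 + 5*a^2 + 6*a) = a^2*(a - 5)*(a^2 + 5*a + 6) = a^2*(a - 5)*(a + 2)*(a + 3)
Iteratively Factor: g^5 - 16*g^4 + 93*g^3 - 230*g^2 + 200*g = (g - 4)*(g^4 - 12*g^3 + 45*g^2 - 50*g) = (g - 5)*(g - 4)*(g^3 - 7*g^2 + 10*g) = (g - 5)*(g - 4)*(g - 2)*(g^2 - 5*g) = g*(g - 5)*(g - 4)*(g - 2)*(g - 5)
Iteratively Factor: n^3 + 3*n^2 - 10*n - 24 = (n - 3)*(n^2 + 6*n + 8) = (n - 3)*(n + 4)*(n + 2)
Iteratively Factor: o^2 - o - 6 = (o - 3)*(o + 2)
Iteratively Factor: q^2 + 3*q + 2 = (q + 2)*(q + 1)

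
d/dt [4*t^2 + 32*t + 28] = 8*t + 32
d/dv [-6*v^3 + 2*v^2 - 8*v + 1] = -18*v^2 + 4*v - 8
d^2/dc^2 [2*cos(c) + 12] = -2*cos(c)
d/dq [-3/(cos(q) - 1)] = -3*sin(q)/(cos(q) - 1)^2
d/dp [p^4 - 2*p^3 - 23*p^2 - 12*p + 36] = 4*p^3 - 6*p^2 - 46*p - 12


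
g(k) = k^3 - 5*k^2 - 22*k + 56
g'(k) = 3*k^2 - 10*k - 22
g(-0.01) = 56.22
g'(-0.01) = -21.90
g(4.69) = -54.00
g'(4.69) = -2.91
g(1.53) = 14.22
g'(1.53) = -30.28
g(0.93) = 32.02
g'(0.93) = -28.71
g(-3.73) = 16.60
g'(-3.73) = 57.04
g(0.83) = 34.87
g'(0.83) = -28.23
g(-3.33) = 36.89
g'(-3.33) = 44.57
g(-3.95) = 3.26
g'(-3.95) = 64.31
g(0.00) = 56.00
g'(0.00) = -22.00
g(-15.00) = -4114.00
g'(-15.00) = 803.00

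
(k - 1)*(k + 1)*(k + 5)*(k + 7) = k^4 + 12*k^3 + 34*k^2 - 12*k - 35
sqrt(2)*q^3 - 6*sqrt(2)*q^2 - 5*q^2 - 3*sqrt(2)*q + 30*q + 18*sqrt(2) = (q - 6)*(q - 3*sqrt(2))*(sqrt(2)*q + 1)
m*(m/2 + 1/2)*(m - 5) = m^3/2 - 2*m^2 - 5*m/2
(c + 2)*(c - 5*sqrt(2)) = c^2 - 5*sqrt(2)*c + 2*c - 10*sqrt(2)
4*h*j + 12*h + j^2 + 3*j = (4*h + j)*(j + 3)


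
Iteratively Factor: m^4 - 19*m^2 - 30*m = (m - 5)*(m^3 + 5*m^2 + 6*m) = (m - 5)*(m + 2)*(m^2 + 3*m) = (m - 5)*(m + 2)*(m + 3)*(m)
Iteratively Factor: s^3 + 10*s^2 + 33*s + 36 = (s + 4)*(s^2 + 6*s + 9) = (s + 3)*(s + 4)*(s + 3)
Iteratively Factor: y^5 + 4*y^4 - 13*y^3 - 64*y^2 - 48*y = (y + 4)*(y^4 - 13*y^2 - 12*y) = y*(y + 4)*(y^3 - 13*y - 12) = y*(y - 4)*(y + 4)*(y^2 + 4*y + 3) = y*(y - 4)*(y + 1)*(y + 4)*(y + 3)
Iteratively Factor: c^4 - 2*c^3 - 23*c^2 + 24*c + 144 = (c + 3)*(c^3 - 5*c^2 - 8*c + 48) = (c + 3)^2*(c^2 - 8*c + 16) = (c - 4)*(c + 3)^2*(c - 4)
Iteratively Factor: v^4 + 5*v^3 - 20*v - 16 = (v + 4)*(v^3 + v^2 - 4*v - 4) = (v - 2)*(v + 4)*(v^2 + 3*v + 2) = (v - 2)*(v + 2)*(v + 4)*(v + 1)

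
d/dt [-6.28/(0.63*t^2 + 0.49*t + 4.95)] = (7.9128*t + 3.0772)/(0.63*t^2 + 0.49*t + 4.95)^2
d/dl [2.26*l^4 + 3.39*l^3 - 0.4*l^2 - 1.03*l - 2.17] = 9.04*l^3 + 10.17*l^2 - 0.8*l - 1.03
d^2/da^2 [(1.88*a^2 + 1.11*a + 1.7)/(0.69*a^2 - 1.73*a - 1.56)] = (5.545254*a^3 + 16.998012*a^2 - 5.006916*a + 16.99462)/(0.328509*a^6 - 2.470959*a^5 + 3.967155*a^4 + 5.995315*a^3 - 8.96922*a^2 - 12.630384*a - 3.796416)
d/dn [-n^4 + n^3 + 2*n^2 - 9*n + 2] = -4*n^3 + 3*n^2 + 4*n - 9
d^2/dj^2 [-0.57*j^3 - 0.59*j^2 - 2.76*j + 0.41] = -3.42*j - 1.18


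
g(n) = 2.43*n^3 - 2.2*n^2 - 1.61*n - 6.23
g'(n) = 7.29*n^2 - 4.4*n - 1.61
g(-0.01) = -6.21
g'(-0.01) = -1.57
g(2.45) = 12.36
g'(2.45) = 31.37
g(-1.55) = -18.07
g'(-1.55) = 22.72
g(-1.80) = -24.63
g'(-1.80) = 29.93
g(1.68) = -3.62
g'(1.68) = 11.57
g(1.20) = -7.13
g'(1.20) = 3.61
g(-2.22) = -40.09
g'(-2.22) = 44.09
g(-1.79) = -24.33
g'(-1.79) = 29.62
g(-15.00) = -8678.33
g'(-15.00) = 1704.64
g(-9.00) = -1941.41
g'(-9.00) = 628.48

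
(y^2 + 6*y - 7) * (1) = y^2 + 6*y - 7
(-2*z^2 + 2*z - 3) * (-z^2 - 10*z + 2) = 2*z^4 + 18*z^3 - 21*z^2 + 34*z - 6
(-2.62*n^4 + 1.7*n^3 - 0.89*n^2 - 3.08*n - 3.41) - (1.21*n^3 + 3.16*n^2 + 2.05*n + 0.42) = -2.62*n^4 + 0.49*n^3 - 4.05*n^2 - 5.13*n - 3.83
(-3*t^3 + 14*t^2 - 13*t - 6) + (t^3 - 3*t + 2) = -2*t^3 + 14*t^2 - 16*t - 4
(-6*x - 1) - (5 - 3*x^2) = 3*x^2 - 6*x - 6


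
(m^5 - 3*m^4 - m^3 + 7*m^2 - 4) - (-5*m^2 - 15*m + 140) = m^5 - 3*m^4 - m^3 + 12*m^2 + 15*m - 144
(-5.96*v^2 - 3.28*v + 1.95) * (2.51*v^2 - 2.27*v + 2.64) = -14.9596*v^4 + 5.2964*v^3 - 3.3943*v^2 - 13.0857*v + 5.148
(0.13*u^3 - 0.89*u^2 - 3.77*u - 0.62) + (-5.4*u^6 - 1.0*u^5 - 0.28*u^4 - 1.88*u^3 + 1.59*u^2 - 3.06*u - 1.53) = -5.4*u^6 - 1.0*u^5 - 0.28*u^4 - 1.75*u^3 + 0.7*u^2 - 6.83*u - 2.15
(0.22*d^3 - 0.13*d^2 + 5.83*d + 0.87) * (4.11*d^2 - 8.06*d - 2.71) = 0.9042*d^5 - 2.3075*d^4 + 24.4129*d^3 - 43.0618*d^2 - 22.8115*d - 2.3577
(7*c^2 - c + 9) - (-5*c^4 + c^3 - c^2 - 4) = 5*c^4 - c^3 + 8*c^2 - c + 13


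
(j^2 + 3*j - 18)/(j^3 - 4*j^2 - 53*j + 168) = (j + 6)/(j^2 - j - 56)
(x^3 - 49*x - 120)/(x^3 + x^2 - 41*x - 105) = (x - 8)/(x - 7)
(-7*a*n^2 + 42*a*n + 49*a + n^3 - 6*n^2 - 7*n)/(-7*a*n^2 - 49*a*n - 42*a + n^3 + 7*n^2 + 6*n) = (n - 7)/(n + 6)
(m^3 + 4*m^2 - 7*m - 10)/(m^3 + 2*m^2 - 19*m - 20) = (m - 2)/(m - 4)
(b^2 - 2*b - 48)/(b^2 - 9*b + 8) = (b + 6)/(b - 1)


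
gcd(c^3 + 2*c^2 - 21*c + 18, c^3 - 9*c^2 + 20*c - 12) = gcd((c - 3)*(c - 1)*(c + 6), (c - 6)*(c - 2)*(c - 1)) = c - 1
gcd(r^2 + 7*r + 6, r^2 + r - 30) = r + 6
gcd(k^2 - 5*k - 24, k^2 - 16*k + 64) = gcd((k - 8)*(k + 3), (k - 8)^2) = k - 8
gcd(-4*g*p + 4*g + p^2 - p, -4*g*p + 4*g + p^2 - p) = -4*g*p + 4*g + p^2 - p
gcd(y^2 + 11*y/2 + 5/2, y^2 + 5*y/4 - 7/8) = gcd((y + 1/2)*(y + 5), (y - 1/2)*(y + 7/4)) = 1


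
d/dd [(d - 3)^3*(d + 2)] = (d - 3)^2*(4*d + 3)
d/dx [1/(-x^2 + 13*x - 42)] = (2*x - 13)/(x^2 - 13*x + 42)^2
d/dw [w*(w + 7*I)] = 2*w + 7*I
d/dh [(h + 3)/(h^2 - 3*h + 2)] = (h^2 - 3*h - (h + 3)*(2*h - 3) + 2)/(h^2 - 3*h + 2)^2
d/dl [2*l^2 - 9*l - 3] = 4*l - 9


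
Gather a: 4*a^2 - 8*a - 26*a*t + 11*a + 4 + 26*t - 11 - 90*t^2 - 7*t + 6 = 4*a^2 + a*(3 - 26*t) - 90*t^2 + 19*t - 1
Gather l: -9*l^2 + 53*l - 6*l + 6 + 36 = -9*l^2 + 47*l + 42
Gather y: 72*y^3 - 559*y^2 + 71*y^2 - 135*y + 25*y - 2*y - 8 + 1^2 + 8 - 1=72*y^3 - 488*y^2 - 112*y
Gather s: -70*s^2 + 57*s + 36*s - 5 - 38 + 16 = -70*s^2 + 93*s - 27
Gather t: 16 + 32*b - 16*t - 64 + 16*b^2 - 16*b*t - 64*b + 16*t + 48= 16*b^2 - 16*b*t - 32*b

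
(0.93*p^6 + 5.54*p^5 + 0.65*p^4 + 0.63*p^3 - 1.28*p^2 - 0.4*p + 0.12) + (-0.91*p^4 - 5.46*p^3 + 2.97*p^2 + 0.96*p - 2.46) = 0.93*p^6 + 5.54*p^5 - 0.26*p^4 - 4.83*p^3 + 1.69*p^2 + 0.56*p - 2.34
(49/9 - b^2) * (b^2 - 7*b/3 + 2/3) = -b^4 + 7*b^3/3 + 43*b^2/9 - 343*b/27 + 98/27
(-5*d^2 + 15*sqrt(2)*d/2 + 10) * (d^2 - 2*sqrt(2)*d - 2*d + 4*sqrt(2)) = -5*d^4 + 10*d^3 + 35*sqrt(2)*d^3/2 - 35*sqrt(2)*d^2 - 20*d^2 - 20*sqrt(2)*d + 40*d + 40*sqrt(2)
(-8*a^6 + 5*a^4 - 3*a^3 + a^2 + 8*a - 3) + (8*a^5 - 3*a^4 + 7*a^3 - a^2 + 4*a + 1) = -8*a^6 + 8*a^5 + 2*a^4 + 4*a^3 + 12*a - 2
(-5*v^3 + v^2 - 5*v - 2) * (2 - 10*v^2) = 50*v^5 - 10*v^4 + 40*v^3 + 22*v^2 - 10*v - 4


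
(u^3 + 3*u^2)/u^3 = (u + 3)/u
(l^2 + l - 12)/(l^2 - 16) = (l - 3)/(l - 4)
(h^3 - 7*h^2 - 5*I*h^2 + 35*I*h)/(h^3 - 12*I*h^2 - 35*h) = (h - 7)/(h - 7*I)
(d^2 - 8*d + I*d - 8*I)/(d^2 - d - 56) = (d + I)/(d + 7)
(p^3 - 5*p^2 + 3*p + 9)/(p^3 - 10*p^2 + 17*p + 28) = (p^2 - 6*p + 9)/(p^2 - 11*p + 28)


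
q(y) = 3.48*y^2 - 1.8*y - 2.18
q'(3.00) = 19.08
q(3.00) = 23.74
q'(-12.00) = -85.32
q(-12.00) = 520.54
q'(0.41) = 1.05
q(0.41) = -2.33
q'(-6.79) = -49.06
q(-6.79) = 170.48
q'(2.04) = 12.40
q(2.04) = 8.63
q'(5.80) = 38.57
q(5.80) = 104.45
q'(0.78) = 3.63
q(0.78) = -1.47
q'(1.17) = 6.34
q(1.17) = 0.48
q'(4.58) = 30.08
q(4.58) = 62.57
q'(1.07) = 5.65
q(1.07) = -0.12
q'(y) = 6.96*y - 1.8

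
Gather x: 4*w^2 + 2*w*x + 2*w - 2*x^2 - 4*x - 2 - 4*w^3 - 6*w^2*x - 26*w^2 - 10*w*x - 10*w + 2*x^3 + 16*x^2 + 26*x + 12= -4*w^3 - 22*w^2 - 8*w + 2*x^3 + 14*x^2 + x*(-6*w^2 - 8*w + 22) + 10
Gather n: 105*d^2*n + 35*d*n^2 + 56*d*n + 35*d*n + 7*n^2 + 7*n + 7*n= n^2*(35*d + 7) + n*(105*d^2 + 91*d + 14)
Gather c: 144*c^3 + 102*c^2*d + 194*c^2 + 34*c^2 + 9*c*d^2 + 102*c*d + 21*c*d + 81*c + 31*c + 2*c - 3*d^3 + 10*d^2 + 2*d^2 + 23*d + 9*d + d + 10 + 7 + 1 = 144*c^3 + c^2*(102*d + 228) + c*(9*d^2 + 123*d + 114) - 3*d^3 + 12*d^2 + 33*d + 18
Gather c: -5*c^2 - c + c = -5*c^2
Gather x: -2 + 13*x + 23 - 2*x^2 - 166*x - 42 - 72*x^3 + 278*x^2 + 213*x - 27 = -72*x^3 + 276*x^2 + 60*x - 48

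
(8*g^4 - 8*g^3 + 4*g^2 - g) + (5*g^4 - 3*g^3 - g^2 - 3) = 13*g^4 - 11*g^3 + 3*g^2 - g - 3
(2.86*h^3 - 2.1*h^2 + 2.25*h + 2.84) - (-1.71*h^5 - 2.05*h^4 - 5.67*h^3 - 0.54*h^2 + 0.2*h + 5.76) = 1.71*h^5 + 2.05*h^4 + 8.53*h^3 - 1.56*h^2 + 2.05*h - 2.92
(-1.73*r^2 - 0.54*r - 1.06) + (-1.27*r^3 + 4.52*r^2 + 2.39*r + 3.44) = -1.27*r^3 + 2.79*r^2 + 1.85*r + 2.38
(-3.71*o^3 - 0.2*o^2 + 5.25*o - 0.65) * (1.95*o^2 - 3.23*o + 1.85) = -7.2345*o^5 + 11.5933*o^4 + 4.02*o^3 - 18.595*o^2 + 11.812*o - 1.2025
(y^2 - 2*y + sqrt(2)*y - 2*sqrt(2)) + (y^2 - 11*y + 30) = 2*y^2 - 13*y + sqrt(2)*y - 2*sqrt(2) + 30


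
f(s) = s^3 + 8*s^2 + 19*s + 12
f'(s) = 3*s^2 + 16*s + 19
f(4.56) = 359.81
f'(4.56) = 154.34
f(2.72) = 142.99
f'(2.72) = 84.72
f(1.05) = 41.93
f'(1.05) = 39.11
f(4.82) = 401.42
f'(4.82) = 165.82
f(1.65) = 69.62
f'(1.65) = 53.57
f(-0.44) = 5.10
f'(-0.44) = 12.54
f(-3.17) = 0.31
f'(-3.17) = -1.57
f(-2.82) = -0.39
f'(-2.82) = -2.26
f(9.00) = 1560.00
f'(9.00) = 406.00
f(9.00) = 1560.00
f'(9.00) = 406.00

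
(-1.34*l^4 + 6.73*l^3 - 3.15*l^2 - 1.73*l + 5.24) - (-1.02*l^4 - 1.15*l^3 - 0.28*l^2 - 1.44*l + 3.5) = -0.32*l^4 + 7.88*l^3 - 2.87*l^2 - 0.29*l + 1.74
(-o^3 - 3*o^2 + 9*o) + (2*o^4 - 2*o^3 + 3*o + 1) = 2*o^4 - 3*o^3 - 3*o^2 + 12*o + 1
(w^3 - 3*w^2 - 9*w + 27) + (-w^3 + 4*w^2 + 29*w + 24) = w^2 + 20*w + 51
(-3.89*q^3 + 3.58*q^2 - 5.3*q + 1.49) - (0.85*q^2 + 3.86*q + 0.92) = -3.89*q^3 + 2.73*q^2 - 9.16*q + 0.57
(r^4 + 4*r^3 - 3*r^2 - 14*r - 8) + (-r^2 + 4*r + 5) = r^4 + 4*r^3 - 4*r^2 - 10*r - 3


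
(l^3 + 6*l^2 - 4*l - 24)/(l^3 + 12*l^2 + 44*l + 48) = (l - 2)/(l + 4)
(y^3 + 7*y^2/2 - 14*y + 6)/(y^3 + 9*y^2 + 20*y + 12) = (y^2 - 5*y/2 + 1)/(y^2 + 3*y + 2)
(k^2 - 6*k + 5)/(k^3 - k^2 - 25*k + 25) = 1/(k + 5)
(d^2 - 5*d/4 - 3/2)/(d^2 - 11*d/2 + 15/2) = (4*d^2 - 5*d - 6)/(2*(2*d^2 - 11*d + 15))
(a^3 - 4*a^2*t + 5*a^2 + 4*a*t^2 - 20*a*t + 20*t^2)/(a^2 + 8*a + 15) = (a^2 - 4*a*t + 4*t^2)/(a + 3)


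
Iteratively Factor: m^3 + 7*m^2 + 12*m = (m + 4)*(m^2 + 3*m) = m*(m + 4)*(m + 3)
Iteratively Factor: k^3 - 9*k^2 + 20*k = (k - 4)*(k^2 - 5*k) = k*(k - 4)*(k - 5)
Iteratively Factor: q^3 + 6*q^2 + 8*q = (q + 4)*(q^2 + 2*q) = (q + 2)*(q + 4)*(q)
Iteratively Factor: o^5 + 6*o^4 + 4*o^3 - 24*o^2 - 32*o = (o + 2)*(o^4 + 4*o^3 - 4*o^2 - 16*o) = (o - 2)*(o + 2)*(o^3 + 6*o^2 + 8*o) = (o - 2)*(o + 2)*(o + 4)*(o^2 + 2*o) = (o - 2)*(o + 2)^2*(o + 4)*(o)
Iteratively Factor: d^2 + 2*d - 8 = (d - 2)*(d + 4)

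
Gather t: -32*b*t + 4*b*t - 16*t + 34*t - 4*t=t*(14 - 28*b)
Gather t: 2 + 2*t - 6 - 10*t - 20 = -8*t - 24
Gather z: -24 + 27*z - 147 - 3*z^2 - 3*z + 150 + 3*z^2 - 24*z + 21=0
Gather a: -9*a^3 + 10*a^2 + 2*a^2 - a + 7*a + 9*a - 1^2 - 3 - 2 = -9*a^3 + 12*a^2 + 15*a - 6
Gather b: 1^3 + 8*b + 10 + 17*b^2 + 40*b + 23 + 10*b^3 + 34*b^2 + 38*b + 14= 10*b^3 + 51*b^2 + 86*b + 48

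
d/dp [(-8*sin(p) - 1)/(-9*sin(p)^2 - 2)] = 2*(-36*sin(p)^2 - 9*sin(p) + 8)*cos(p)/(9*sin(p)^2 + 2)^2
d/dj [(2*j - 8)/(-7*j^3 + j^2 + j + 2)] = 2*(-7*j^3 + j^2 + j - (j - 4)*(-21*j^2 + 2*j + 1) + 2)/(-7*j^3 + j^2 + j + 2)^2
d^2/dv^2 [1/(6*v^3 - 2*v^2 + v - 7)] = 2*(2*(1 - 9*v)*(6*v^3 - 2*v^2 + v - 7) + (18*v^2 - 4*v + 1)^2)/(6*v^3 - 2*v^2 + v - 7)^3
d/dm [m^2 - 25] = 2*m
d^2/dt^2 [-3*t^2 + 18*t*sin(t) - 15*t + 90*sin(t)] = -18*t*sin(t) - 90*sin(t) + 36*cos(t) - 6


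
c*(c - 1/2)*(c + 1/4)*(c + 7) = c^4 + 27*c^3/4 - 15*c^2/8 - 7*c/8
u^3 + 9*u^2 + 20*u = u*(u + 4)*(u + 5)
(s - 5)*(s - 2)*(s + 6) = s^3 - s^2 - 32*s + 60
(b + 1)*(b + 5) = b^2 + 6*b + 5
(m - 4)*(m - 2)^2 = m^3 - 8*m^2 + 20*m - 16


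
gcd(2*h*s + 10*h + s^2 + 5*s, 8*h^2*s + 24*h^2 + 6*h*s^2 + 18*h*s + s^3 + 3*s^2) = 2*h + s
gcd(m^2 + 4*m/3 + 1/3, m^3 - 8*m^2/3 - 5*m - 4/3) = m^2 + 4*m/3 + 1/3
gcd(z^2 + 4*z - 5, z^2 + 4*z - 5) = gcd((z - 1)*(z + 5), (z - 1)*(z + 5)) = z^2 + 4*z - 5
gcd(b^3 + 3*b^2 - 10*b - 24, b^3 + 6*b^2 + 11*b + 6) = b + 2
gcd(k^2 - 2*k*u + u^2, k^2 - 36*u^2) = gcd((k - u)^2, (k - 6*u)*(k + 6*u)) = 1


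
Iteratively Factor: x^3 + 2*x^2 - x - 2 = (x + 1)*(x^2 + x - 2) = (x + 1)*(x + 2)*(x - 1)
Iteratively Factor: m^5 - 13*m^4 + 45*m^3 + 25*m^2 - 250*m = (m)*(m^4 - 13*m^3 + 45*m^2 + 25*m - 250) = m*(m + 2)*(m^3 - 15*m^2 + 75*m - 125) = m*(m - 5)*(m + 2)*(m^2 - 10*m + 25) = m*(m - 5)^2*(m + 2)*(m - 5)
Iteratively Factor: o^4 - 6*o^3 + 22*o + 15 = (o + 1)*(o^3 - 7*o^2 + 7*o + 15) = (o - 5)*(o + 1)*(o^2 - 2*o - 3) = (o - 5)*(o + 1)^2*(o - 3)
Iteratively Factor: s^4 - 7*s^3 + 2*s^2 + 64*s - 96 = (s - 4)*(s^3 - 3*s^2 - 10*s + 24) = (s - 4)^2*(s^2 + s - 6) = (s - 4)^2*(s - 2)*(s + 3)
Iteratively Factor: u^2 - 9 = (u + 3)*(u - 3)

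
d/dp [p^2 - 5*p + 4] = 2*p - 5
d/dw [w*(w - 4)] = 2*w - 4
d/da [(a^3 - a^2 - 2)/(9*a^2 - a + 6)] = (a*(3*a - 2)*(9*a^2 - a + 6) + (18*a - 1)*(-a^3 + a^2 + 2))/(9*a^2 - a + 6)^2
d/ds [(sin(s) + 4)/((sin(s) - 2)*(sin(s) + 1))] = (-8*sin(s) + cos(s)^2 + 1)*cos(s)/((sin(s) - 2)^2*(sin(s) + 1)^2)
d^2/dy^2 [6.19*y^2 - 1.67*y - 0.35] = 12.3800000000000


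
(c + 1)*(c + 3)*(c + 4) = c^3 + 8*c^2 + 19*c + 12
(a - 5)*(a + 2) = a^2 - 3*a - 10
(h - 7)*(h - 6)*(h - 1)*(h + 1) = h^4 - 13*h^3 + 41*h^2 + 13*h - 42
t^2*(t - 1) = t^3 - t^2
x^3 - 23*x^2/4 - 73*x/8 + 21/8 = (x - 7)*(x - 1/4)*(x + 3/2)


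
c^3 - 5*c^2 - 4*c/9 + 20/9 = (c - 5)*(c - 2/3)*(c + 2/3)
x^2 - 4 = (x - 2)*(x + 2)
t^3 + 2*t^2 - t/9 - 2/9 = (t - 1/3)*(t + 1/3)*(t + 2)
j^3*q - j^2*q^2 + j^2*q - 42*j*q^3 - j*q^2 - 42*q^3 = (j - 7*q)*(j + 6*q)*(j*q + q)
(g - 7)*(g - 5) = g^2 - 12*g + 35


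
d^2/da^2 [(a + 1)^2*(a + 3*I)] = 6*a + 4 + 6*I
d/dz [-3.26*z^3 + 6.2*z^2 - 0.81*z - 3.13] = -9.78*z^2 + 12.4*z - 0.81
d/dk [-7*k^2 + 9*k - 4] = 9 - 14*k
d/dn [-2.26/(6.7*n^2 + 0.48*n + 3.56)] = (30.284*n + 1.0848)/(6.7*n^2 + 0.48*n + 3.56)^2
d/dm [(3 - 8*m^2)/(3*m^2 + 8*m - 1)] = 2*(-32*m^2 - m - 12)/(9*m^4 + 48*m^3 + 58*m^2 - 16*m + 1)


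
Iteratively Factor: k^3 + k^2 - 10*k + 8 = (k - 1)*(k^2 + 2*k - 8) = (k - 1)*(k + 4)*(k - 2)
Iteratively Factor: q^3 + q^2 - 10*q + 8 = (q - 1)*(q^2 + 2*q - 8) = (q - 1)*(q + 4)*(q - 2)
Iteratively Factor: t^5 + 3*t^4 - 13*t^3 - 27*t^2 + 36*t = (t - 3)*(t^4 + 6*t^3 + 5*t^2 - 12*t) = (t - 3)*(t - 1)*(t^3 + 7*t^2 + 12*t) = (t - 3)*(t - 1)*(t + 3)*(t^2 + 4*t) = t*(t - 3)*(t - 1)*(t + 3)*(t + 4)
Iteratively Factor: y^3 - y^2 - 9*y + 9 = (y - 1)*(y^2 - 9) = (y - 3)*(y - 1)*(y + 3)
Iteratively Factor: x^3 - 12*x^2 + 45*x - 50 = (x - 5)*(x^2 - 7*x + 10) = (x - 5)^2*(x - 2)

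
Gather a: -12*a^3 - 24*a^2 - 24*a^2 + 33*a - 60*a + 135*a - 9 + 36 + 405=-12*a^3 - 48*a^2 + 108*a + 432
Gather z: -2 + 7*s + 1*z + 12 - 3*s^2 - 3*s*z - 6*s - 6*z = -3*s^2 + s + z*(-3*s - 5) + 10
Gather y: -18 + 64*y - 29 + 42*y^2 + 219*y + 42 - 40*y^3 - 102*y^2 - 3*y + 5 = -40*y^3 - 60*y^2 + 280*y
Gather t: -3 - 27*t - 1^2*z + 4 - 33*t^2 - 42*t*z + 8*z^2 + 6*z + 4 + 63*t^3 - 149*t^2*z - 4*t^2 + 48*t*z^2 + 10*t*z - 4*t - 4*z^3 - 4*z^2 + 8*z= 63*t^3 + t^2*(-149*z - 37) + t*(48*z^2 - 32*z - 31) - 4*z^3 + 4*z^2 + 13*z + 5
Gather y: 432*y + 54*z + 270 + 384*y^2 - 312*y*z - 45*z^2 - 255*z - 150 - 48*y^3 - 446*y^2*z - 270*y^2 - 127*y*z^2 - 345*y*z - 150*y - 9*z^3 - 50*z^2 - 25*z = -48*y^3 + y^2*(114 - 446*z) + y*(-127*z^2 - 657*z + 282) - 9*z^3 - 95*z^2 - 226*z + 120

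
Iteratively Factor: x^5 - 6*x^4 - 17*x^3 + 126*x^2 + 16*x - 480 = (x - 4)*(x^4 - 2*x^3 - 25*x^2 + 26*x + 120) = (x - 5)*(x - 4)*(x^3 + 3*x^2 - 10*x - 24) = (x - 5)*(x - 4)*(x - 3)*(x^2 + 6*x + 8) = (x - 5)*(x - 4)*(x - 3)*(x + 4)*(x + 2)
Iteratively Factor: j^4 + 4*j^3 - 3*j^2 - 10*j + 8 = (j + 2)*(j^3 + 2*j^2 - 7*j + 4) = (j - 1)*(j + 2)*(j^2 + 3*j - 4) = (j - 1)*(j + 2)*(j + 4)*(j - 1)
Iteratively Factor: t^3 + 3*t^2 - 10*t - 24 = (t + 2)*(t^2 + t - 12) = (t + 2)*(t + 4)*(t - 3)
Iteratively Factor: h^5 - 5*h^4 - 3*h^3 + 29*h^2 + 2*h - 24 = (h - 3)*(h^4 - 2*h^3 - 9*h^2 + 2*h + 8) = (h - 3)*(h + 1)*(h^3 - 3*h^2 - 6*h + 8) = (h - 3)*(h + 1)*(h + 2)*(h^2 - 5*h + 4) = (h - 4)*(h - 3)*(h + 1)*(h + 2)*(h - 1)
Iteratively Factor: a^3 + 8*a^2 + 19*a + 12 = (a + 1)*(a^2 + 7*a + 12) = (a + 1)*(a + 3)*(a + 4)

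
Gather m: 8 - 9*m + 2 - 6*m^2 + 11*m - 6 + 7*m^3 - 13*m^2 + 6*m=7*m^3 - 19*m^2 + 8*m + 4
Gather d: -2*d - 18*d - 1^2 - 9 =-20*d - 10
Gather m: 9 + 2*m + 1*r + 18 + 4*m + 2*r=6*m + 3*r + 27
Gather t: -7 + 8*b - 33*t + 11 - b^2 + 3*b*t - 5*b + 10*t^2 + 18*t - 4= -b^2 + 3*b + 10*t^2 + t*(3*b - 15)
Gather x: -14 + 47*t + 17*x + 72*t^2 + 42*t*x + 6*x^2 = 72*t^2 + 47*t + 6*x^2 + x*(42*t + 17) - 14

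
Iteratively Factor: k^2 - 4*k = (k)*(k - 4)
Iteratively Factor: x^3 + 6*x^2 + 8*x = (x)*(x^2 + 6*x + 8) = x*(x + 4)*(x + 2)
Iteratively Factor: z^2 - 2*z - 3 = (z - 3)*(z + 1)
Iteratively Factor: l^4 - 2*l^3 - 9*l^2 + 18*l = (l + 3)*(l^3 - 5*l^2 + 6*l) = (l - 2)*(l + 3)*(l^2 - 3*l) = l*(l - 2)*(l + 3)*(l - 3)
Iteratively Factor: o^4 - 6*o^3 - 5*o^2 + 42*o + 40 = (o - 5)*(o^3 - o^2 - 10*o - 8) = (o - 5)*(o - 4)*(o^2 + 3*o + 2) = (o - 5)*(o - 4)*(o + 2)*(o + 1)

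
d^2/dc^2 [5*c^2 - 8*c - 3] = 10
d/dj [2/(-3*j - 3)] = 2/(3*(j + 1)^2)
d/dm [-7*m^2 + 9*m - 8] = 9 - 14*m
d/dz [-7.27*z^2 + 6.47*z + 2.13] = 6.47 - 14.54*z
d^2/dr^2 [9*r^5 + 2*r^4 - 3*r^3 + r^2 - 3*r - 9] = 180*r^3 + 24*r^2 - 18*r + 2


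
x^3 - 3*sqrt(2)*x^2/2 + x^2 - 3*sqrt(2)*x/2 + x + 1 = (x + 1)*(x - sqrt(2))*(x - sqrt(2)/2)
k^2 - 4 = (k - 2)*(k + 2)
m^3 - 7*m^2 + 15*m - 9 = (m - 3)^2*(m - 1)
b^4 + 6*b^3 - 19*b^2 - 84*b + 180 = (b - 3)*(b - 2)*(b + 5)*(b + 6)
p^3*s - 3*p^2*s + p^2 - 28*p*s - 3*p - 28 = (p - 7)*(p + 4)*(p*s + 1)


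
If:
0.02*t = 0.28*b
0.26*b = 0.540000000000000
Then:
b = 2.08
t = 29.08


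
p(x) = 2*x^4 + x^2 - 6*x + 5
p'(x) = 8*x^3 + 2*x - 6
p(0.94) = 1.81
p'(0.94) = 2.52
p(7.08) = 5037.96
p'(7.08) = 2847.32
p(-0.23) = 6.44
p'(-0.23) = -6.56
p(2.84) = 126.13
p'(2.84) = 182.93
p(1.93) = 24.89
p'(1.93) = 55.37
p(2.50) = 74.38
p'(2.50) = 124.00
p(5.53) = 1872.78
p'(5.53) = 1357.96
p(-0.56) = 8.87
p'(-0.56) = -8.52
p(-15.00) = 101570.00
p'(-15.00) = -27036.00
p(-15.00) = 101570.00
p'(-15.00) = -27036.00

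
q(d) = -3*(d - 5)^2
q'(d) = 30 - 6*d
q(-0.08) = -77.42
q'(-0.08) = 30.48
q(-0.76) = -99.53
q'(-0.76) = 34.56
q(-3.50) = -216.75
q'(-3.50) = 51.00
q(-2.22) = -156.39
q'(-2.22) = 43.32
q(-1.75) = -136.69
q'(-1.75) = 40.50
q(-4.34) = -261.71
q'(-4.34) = 56.04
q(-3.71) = -227.59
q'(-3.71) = 52.26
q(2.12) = -24.88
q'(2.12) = 17.28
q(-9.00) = -588.00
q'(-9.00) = 84.00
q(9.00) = -48.00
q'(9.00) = -24.00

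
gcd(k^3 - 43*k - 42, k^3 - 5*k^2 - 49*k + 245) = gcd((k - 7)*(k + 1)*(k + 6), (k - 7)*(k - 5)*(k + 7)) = k - 7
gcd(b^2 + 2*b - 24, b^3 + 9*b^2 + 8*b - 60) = b + 6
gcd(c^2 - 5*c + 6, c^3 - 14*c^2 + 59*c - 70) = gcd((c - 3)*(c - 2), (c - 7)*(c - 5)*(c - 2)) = c - 2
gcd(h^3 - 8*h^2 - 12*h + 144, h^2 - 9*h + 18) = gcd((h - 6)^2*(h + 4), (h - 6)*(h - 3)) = h - 6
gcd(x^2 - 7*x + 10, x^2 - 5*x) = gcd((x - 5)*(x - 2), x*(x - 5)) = x - 5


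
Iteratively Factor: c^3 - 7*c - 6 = (c + 2)*(c^2 - 2*c - 3) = (c + 1)*(c + 2)*(c - 3)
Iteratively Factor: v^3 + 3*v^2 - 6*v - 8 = (v + 1)*(v^2 + 2*v - 8) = (v - 2)*(v + 1)*(v + 4)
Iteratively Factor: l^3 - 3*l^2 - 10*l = (l - 5)*(l^2 + 2*l) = (l - 5)*(l + 2)*(l)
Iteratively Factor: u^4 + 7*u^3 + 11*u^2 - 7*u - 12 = (u + 1)*(u^3 + 6*u^2 + 5*u - 12) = (u - 1)*(u + 1)*(u^2 + 7*u + 12) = (u - 1)*(u + 1)*(u + 4)*(u + 3)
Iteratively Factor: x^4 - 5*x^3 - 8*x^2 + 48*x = (x + 3)*(x^3 - 8*x^2 + 16*x) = (x - 4)*(x + 3)*(x^2 - 4*x) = (x - 4)^2*(x + 3)*(x)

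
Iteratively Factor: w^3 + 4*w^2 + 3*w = (w + 3)*(w^2 + w) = w*(w + 3)*(w + 1)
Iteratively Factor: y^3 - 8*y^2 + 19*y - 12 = (y - 1)*(y^2 - 7*y + 12) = (y - 4)*(y - 1)*(y - 3)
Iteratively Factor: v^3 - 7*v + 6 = (v + 3)*(v^2 - 3*v + 2) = (v - 2)*(v + 3)*(v - 1)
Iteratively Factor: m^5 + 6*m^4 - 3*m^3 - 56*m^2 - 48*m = (m - 3)*(m^4 + 9*m^3 + 24*m^2 + 16*m) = m*(m - 3)*(m^3 + 9*m^2 + 24*m + 16) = m*(m - 3)*(m + 4)*(m^2 + 5*m + 4) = m*(m - 3)*(m + 1)*(m + 4)*(m + 4)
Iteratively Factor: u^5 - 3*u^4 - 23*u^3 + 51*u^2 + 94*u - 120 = (u + 4)*(u^4 - 7*u^3 + 5*u^2 + 31*u - 30) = (u - 3)*(u + 4)*(u^3 - 4*u^2 - 7*u + 10) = (u - 3)*(u - 1)*(u + 4)*(u^2 - 3*u - 10) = (u - 5)*(u - 3)*(u - 1)*(u + 4)*(u + 2)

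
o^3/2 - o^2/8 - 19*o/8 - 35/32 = (o/2 + 1/4)*(o - 5/2)*(o + 7/4)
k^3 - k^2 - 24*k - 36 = (k - 6)*(k + 2)*(k + 3)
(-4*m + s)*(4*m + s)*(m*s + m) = -16*m^3*s - 16*m^3 + m*s^3 + m*s^2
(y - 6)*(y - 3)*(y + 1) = y^3 - 8*y^2 + 9*y + 18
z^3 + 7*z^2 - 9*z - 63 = (z - 3)*(z + 3)*(z + 7)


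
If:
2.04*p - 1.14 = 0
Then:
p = 0.56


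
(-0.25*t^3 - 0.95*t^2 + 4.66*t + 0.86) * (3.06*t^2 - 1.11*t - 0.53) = -0.765*t^5 - 2.6295*t^4 + 15.4466*t^3 - 2.0375*t^2 - 3.4244*t - 0.4558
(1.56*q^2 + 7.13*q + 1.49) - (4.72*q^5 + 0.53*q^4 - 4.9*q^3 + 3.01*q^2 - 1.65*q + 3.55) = -4.72*q^5 - 0.53*q^4 + 4.9*q^3 - 1.45*q^2 + 8.78*q - 2.06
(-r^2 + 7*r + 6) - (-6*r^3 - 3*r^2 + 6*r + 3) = 6*r^3 + 2*r^2 + r + 3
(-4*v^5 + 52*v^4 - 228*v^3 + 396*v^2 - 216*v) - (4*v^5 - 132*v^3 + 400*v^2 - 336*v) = -8*v^5 + 52*v^4 - 96*v^3 - 4*v^2 + 120*v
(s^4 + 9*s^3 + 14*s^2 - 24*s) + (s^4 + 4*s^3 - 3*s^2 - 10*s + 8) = 2*s^4 + 13*s^3 + 11*s^2 - 34*s + 8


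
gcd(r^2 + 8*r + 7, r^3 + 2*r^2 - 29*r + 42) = r + 7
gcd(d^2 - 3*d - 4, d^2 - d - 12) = d - 4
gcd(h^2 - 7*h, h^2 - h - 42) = h - 7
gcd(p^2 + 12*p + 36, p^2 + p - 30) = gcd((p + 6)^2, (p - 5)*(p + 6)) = p + 6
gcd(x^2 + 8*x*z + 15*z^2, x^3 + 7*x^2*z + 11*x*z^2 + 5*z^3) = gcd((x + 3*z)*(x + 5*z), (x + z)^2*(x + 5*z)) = x + 5*z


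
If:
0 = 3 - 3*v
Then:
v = 1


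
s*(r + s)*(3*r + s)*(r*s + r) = 3*r^3*s^2 + 3*r^3*s + 4*r^2*s^3 + 4*r^2*s^2 + r*s^4 + r*s^3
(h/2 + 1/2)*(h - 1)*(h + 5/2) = h^3/2 + 5*h^2/4 - h/2 - 5/4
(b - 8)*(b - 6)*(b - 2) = b^3 - 16*b^2 + 76*b - 96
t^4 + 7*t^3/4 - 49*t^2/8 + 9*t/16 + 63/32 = (t - 3/2)*(t - 3/4)*(t + 1/2)*(t + 7/2)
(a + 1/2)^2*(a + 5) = a^3 + 6*a^2 + 21*a/4 + 5/4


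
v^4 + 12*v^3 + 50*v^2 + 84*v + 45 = (v + 1)*(v + 3)^2*(v + 5)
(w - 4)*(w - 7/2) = w^2 - 15*w/2 + 14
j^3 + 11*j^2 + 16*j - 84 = (j - 2)*(j + 6)*(j + 7)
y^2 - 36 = (y - 6)*(y + 6)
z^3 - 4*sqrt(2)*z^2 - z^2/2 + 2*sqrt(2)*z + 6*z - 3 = (z - 1/2)*(z - 3*sqrt(2))*(z - sqrt(2))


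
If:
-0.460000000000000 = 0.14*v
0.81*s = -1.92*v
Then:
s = 7.79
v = -3.29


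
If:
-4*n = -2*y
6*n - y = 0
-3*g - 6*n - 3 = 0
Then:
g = -1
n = 0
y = 0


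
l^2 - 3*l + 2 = (l - 2)*(l - 1)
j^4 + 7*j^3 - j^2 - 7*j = j*(j - 1)*(j + 1)*(j + 7)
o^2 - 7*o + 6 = (o - 6)*(o - 1)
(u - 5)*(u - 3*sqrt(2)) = u^2 - 5*u - 3*sqrt(2)*u + 15*sqrt(2)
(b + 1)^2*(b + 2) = b^3 + 4*b^2 + 5*b + 2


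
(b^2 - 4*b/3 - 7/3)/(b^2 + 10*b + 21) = (3*b^2 - 4*b - 7)/(3*(b^2 + 10*b + 21))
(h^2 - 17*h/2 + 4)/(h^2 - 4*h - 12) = (-h^2 + 17*h/2 - 4)/(-h^2 + 4*h + 12)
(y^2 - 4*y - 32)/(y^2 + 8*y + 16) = (y - 8)/(y + 4)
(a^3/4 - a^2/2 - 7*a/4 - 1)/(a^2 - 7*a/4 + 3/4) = (a^3 - 2*a^2 - 7*a - 4)/(4*a^2 - 7*a + 3)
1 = 1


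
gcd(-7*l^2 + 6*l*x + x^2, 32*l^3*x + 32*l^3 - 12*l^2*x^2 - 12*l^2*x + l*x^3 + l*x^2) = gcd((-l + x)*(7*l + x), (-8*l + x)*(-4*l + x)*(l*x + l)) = 1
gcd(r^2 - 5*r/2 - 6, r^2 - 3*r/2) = 1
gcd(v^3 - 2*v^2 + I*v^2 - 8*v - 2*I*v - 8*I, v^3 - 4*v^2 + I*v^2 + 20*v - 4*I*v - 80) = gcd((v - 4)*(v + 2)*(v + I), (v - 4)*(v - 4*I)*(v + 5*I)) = v - 4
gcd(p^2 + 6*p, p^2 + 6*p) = p^2 + 6*p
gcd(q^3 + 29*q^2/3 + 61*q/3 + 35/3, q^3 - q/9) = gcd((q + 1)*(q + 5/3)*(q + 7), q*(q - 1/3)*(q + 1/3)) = 1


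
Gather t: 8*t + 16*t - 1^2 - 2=24*t - 3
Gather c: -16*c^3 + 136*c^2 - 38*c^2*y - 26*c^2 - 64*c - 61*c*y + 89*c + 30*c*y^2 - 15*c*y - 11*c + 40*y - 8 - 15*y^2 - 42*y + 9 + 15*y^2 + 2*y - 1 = -16*c^3 + c^2*(110 - 38*y) + c*(30*y^2 - 76*y + 14)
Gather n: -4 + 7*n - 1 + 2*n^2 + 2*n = 2*n^2 + 9*n - 5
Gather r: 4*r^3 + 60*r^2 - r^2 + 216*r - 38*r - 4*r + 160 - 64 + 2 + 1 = 4*r^3 + 59*r^2 + 174*r + 99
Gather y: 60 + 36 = 96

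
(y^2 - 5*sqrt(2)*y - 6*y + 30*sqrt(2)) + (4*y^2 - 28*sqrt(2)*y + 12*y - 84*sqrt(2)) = 5*y^2 - 33*sqrt(2)*y + 6*y - 54*sqrt(2)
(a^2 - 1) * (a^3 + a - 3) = a^5 - 3*a^2 - a + 3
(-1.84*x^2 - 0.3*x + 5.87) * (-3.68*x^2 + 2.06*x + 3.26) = 6.7712*x^4 - 2.6864*x^3 - 28.218*x^2 + 11.1142*x + 19.1362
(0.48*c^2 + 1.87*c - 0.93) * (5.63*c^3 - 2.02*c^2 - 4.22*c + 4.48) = 2.7024*c^5 + 9.5585*c^4 - 11.0389*c^3 - 3.8624*c^2 + 12.3022*c - 4.1664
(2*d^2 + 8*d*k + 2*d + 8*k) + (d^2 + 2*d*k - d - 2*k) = 3*d^2 + 10*d*k + d + 6*k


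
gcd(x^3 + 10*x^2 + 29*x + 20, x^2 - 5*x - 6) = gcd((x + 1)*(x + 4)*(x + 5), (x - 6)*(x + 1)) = x + 1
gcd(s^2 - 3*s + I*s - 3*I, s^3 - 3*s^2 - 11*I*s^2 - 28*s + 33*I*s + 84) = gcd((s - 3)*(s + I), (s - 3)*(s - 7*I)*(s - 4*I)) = s - 3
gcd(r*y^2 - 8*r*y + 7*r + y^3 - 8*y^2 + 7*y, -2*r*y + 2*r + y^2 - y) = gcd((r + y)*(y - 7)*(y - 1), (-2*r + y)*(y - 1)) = y - 1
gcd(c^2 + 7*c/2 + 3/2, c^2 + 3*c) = c + 3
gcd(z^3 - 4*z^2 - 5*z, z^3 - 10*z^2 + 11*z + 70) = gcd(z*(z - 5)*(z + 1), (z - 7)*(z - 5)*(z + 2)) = z - 5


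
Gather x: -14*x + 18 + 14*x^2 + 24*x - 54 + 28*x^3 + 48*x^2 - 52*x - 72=28*x^3 + 62*x^2 - 42*x - 108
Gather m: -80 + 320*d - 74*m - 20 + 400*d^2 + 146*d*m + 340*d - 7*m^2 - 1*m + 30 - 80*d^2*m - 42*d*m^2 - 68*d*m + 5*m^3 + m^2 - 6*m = 400*d^2 + 660*d + 5*m^3 + m^2*(-42*d - 6) + m*(-80*d^2 + 78*d - 81) - 70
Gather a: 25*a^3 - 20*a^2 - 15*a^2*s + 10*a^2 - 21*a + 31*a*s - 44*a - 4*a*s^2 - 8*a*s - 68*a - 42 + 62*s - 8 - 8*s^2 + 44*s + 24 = 25*a^3 + a^2*(-15*s - 10) + a*(-4*s^2 + 23*s - 133) - 8*s^2 + 106*s - 26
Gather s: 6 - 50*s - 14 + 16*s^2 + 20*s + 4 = 16*s^2 - 30*s - 4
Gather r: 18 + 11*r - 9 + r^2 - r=r^2 + 10*r + 9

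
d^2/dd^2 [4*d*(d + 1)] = 8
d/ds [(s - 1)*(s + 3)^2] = (s + 3)*(3*s + 1)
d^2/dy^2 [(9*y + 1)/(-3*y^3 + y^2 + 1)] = 2*(y^2*(9*y - 2)^2*(9*y + 1) + (81*y^2 - 18*y + (9*y - 1)*(9*y + 1))*(-3*y^3 + y^2 + 1))/(-3*y^3 + y^2 + 1)^3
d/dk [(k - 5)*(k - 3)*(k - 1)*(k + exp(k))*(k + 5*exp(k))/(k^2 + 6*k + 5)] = (-2*(k - 5)*(k - 3)*(k - 1)*(k + 3)*(k + exp(k))*(k + 5*exp(k)) + (k^2 + 6*k + 5)*((k - 5)*(k - 3)*(k - 1)*(k + exp(k))*(5*exp(k) + 1) + (k - 5)*(k - 3)*(k - 1)*(k + 5*exp(k))*(exp(k) + 1) + (k - 5)*(k - 3)*(k + exp(k))*(k + 5*exp(k)) + (k - 5)*(k - 1)*(k + exp(k))*(k + 5*exp(k)) + (k - 3)*(k - 1)*(k + exp(k))*(k + 5*exp(k))))/(k^2 + 6*k + 5)^2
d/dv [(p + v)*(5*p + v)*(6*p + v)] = 41*p^2 + 24*p*v + 3*v^2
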